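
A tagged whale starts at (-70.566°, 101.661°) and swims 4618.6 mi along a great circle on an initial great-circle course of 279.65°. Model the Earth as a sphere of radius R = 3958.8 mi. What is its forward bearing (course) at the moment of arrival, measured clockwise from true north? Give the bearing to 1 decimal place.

final bearing 339.7°

Angular distance δ = d/R = 4618.6 / 3958.8 = 1.166667 rad.
With φ₁ = -70.566° = -1.231609 rad and θ = 279.65° = 4.880813 rad:
sin φ₂ = sin φ₁ cos δ + cos φ₁ sin δ cos θ = (-0.943025)(0.393219) + (0.332721)(0.919445)(0.167629) = -0.319534
φ₂ = asin(-0.319534) = -0.325238 rad = -18.635°.
For the longitude increment, Δλ = atan2( sin θ sin δ cos φ₁, cos δ − sin φ₁ sin φ₂ ) = atan2(-0.301590, 0.091890) = -73.055°.
λ₂ = 101.661° + -73.055° = 28.606°.
The forward bearing on arrival equals the back-azimuth from the destination plus 180°.
Back-azimuth from P₂ (-18.6°, 28.6°) to P₁ (-70.6°, 101.7°), with Δλ' = λ₁ − λ₂ = 73.1°: atan2( sin Δλ' cos φ₁ , cos φ₂ sin φ₁ − sin φ₂ cos φ₁ cos Δλ' ) = 159.7°.
Final bearing = (159.7° + 180°) mod 360° = 339.7°.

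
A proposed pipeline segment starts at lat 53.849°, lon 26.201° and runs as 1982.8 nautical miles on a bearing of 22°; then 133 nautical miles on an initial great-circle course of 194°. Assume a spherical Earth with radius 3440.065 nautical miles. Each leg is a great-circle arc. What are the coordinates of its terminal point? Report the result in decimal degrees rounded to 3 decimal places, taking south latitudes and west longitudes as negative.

Apply the spherical direct solution leg by leg, carrying full precision between legs.
Leg 1: from (53.849°, 26.201°), δ = 1982.8/3440.065 = 0.576384 rad, θ = 22° → φ = 77.187°, λ = 93.219°.
Leg 2: from (77.187°, 93.219°), δ = 133/3440.065 = 0.038662 rad, θ = 194° → φ = 75.029°, λ = 91.144°.

latitude 75.029°, longitude 91.144°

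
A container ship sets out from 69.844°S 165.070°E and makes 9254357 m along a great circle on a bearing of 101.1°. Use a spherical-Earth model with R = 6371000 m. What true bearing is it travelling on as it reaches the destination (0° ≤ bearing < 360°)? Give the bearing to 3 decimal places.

Angular distance δ = d/R = 9254357 / 6371000 = 1.452575 rad.
Start latitude φ₁ = -1.219008 rad; initial bearing θ = 1.764528 rad.
Destination latitude: φ₂ = arcsin( sin φ₁ cos δ + cos φ₁ sin δ cos θ ) = arcsin(-0.176598) = -10.172°.
Then Δλ = atan2(0.335771, -0.047837) = 1.712314 rad, from sin θ sin δ cos φ₁ over cos δ − sin φ₁ sin φ₂.
λ₂ = 165.070° + 98.108° = 263.178°, normalized to (−180°, 180°] → -96.822°.
The forward bearing on arrival equals the back-azimuth from the destination plus 180°.
Back-azimuth from P₂ (-10.172°, -96.822°) to P₁ (-69.844°, 165.070°), with Δλ' = λ₁ − λ₂ = 261.892°: atan2( sin Δλ' cos φ₁ , cos φ₂ sin φ₁ − sin φ₂ cos φ₁ cos Δλ' ) = 200.092°.
Final bearing = (200.092° + 180°) mod 360° = 20.092°.

final bearing 20.092°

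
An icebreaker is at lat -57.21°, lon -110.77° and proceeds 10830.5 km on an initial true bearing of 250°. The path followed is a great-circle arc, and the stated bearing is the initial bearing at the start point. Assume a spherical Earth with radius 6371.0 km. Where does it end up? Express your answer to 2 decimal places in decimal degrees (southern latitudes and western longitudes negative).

latitude -4.32°, longitude 138.38°

Angular distance δ = d/R = 10830.5 / 6371 = 1.699969 rad.
With φ₁ = -57.21° = -0.998503 rad and θ = 250° = 4.363323 rad:
sin φ₂ = sin φ₁ cos δ + cos φ₁ sin δ cos θ = (-0.840661)(-0.128813) + (0.541561)(0.991669)(-0.342020) = -0.075393
φ₂ = asin(-0.075393) = -0.075465 rad = -4.32°.
Then Δλ = atan2(-0.504662, -0.192194) = -1.934674 rad, from sin θ sin δ cos φ₁ over cos δ − sin φ₁ sin φ₂.
λ₂ = -110.77° + -110.85° = -221.62°, normalized to (−180°, 180°] → 138.38°.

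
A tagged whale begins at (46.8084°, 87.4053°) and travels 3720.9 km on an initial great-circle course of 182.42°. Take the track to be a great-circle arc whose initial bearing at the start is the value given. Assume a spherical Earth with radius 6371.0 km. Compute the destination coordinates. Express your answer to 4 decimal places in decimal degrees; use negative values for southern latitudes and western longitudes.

Angular distance δ = d/R = 3720.9 / 6371 = 0.584037 rad.
Converting: φ₁ = 0.816961 rad, θ = 3.183830 rad.
Applying the spherical law of cosines for sides, sin φ₂ = sin φ₁ cos δ + cos φ₁ sin δ cos θ = 0.231160, so φ₂ = 13.3654°.
Δλ = atan2( sin θ sin δ cos φ₁ , cos δ − sin φ₁ sin φ₂ ) = atan2(-0.015935, 0.665712) = -0.023933 rad = -1.3712°.
λ₂ = λ₁ + Δλ = 86.0341°.

latitude 13.3654°, longitude 86.0341°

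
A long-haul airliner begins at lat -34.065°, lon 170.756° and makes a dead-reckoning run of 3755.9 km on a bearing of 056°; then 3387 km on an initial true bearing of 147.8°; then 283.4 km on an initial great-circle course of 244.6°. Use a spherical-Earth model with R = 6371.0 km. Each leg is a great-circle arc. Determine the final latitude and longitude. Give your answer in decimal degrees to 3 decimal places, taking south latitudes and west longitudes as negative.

Apply the spherical direct solution leg by leg, carrying full precision between legs.
Leg 1: from (-34.065°, 170.756°), δ = 3755.9/6371 = 0.589531 rad, θ = 56° → φ = -12.007°, λ = -161.130°.
Leg 2: from (-12.007°, -161.130°), δ = 3387/6371 = 0.531628 rad, θ = 147.8° → φ = -36.792°, λ = -141.416°.
Leg 3: from (-36.792°, -141.416°), δ = 283.4/6371 = 0.044483 rad, θ = 244.6° → φ = -37.849°, λ = -144.332°.

latitude -37.849°, longitude -144.332°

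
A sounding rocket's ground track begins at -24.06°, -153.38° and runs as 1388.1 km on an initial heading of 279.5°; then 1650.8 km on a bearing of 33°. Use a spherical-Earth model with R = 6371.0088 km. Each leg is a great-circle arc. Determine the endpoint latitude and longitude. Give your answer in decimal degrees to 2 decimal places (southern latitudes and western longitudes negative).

Apply the spherical direct solution leg by leg, carrying full precision between legs.
Leg 1: from (-24.06°, -153.38°), δ = 1388.1/6371.0088 = 0.217878 rad, θ = 279.5° → φ = -21.44°, λ = -166.62°.
Leg 2: from (-21.44°, -166.62°), δ = 1650.8/6371.0088 = 0.259111 rad, θ = 33° → φ = -8.82°, λ = -158.50°.

latitude -8.82°, longitude -158.50°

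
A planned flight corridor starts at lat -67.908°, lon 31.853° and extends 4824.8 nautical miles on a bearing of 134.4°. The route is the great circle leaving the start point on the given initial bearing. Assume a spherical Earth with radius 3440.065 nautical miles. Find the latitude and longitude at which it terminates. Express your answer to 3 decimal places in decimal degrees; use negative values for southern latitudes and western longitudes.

latitude -24.494°, longitude 161.135°

Angular distance δ = d/R = 4824.8 / 3440.065 = 1.402532 rad.
With φ₁ = -67.908° = -1.185218 rad and θ = 134.4° = 2.345723 rad:
Destination latitude: φ₂ = arcsin( sin φ₁ cos δ + cos φ₁ sin δ cos θ ) = arcsin(-0.414600) = -24.494°.
Then Δλ = atan2(0.264915, -0.216688) = 2.256391 rad, from sin θ sin δ cos φ₁ over cos δ − sin φ₁ sin φ₂.
λ₂ = 31.853° + 129.282° = 161.135°.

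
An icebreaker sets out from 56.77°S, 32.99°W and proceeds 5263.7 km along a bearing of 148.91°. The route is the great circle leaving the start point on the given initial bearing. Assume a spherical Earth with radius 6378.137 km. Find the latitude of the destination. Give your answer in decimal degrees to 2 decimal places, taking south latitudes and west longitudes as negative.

δ = 5263.7/6378.137 = 0.825272 rad (47.2846°).
Converting: φ₁ = -0.990823 rad, θ = 2.598970 rad.
sin φ₂ = sin φ₁ cos δ + cos φ₁ sin δ cos θ = (-0.836477)(0.678357) + (0.548001)(0.734733)(-0.856357) = -0.912229
φ₂ = asin(-0.912229) = -1.148693 rad = -65.82°.
Then Δλ = atan2(0.207914, -0.084702) = 1.957658 rad, from sin θ sin δ cos φ₁ over cos δ − sin φ₁ sin φ₂.
Hence λ₂ = -32.99° + 112.17° = 79.18°.

latitude -65.82°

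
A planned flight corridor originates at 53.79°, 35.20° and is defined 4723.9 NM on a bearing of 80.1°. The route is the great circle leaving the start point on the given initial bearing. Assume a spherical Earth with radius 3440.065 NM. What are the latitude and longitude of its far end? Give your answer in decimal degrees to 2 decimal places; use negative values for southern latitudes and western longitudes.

δ = 4723.9/3440.065 = 1.373201 rad (78.6786°).
Start latitude φ₁ = 0.938813 rad; initial bearing θ = 1.398009 rad.
Applying the spherical law of cosines for sides, sin φ₂ = sin φ₁ cos δ + cos φ₁ sin δ cos θ = 0.257986, so φ₂ = 14.95°.
Then Δλ = atan2(0.570626, -0.011846) = 1.591553 rad, from sin θ sin δ cos φ₁ over cos δ − sin φ₁ sin φ₂.
Hence λ₂ = 35.20° + 91.19° = 126.39°.

latitude 14.95°, longitude 126.39°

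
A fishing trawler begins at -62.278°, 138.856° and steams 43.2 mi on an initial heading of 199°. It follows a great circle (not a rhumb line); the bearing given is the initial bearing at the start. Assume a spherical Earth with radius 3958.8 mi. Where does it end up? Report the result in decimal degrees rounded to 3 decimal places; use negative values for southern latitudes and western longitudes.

Central angle δ = d/R = 0.010912 rad.
With φ₁ = -62.278° = -1.086956 rad and θ = 199° = 3.473205 rad:
sin φ₂ = sin φ₁ cos δ + cos φ₁ sin δ cos θ = (-0.885215)(0.999940) + (0.465182)(0.010912)(-0.945519) = -0.889962
φ₂ = asin(-0.889962) = -1.097262 rad = -62.868°.
Then Δλ = atan2(-0.001653, 0.212133) = -0.007790 rad, from sin θ sin δ cos φ₁ over cos δ − sin φ₁ sin φ₂.
λ₂ = 138.856° + -0.446° = 138.410°.

latitude -62.868°, longitude 138.410°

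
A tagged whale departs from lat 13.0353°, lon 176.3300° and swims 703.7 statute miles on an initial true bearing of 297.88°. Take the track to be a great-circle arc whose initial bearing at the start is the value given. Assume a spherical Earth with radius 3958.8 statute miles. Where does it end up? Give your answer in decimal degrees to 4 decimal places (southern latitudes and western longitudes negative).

Angular distance δ = d/R = 703.7 / 3958.8 = 0.177756 rad.
With φ₁ = 13.0353° = 0.227509 rad and θ = 297.88° = 5.198987 rad:
Destination latitude: φ₂ = arcsin( sin φ₁ cos δ + cos φ₁ sin δ cos θ ) = arcsin(0.302552) = 17.6109°.
For the longitude increment, Δλ = atan2( sin θ sin δ cos φ₁, cos δ − sin φ₁ sin φ₂ ) = atan2(-0.152270, 0.916002) = -9.4382°.
λ₂ = 176.3300° + -9.4382° = 166.8918°.

latitude 17.6109°, longitude 166.8918°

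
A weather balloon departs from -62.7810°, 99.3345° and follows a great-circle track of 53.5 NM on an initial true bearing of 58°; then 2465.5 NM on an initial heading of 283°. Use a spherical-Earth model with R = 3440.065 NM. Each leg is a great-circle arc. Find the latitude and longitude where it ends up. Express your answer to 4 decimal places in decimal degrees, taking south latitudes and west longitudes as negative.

Apply the spherical direct solution leg by leg, carrying full precision between legs.
Leg 1: from (-62.7810°, 99.3345°), δ = 53.5/3440.065 = 0.015552 rad, θ = 58° → φ = -62.2993°, λ = 100.9603°.
Leg 2: from (-62.2993°, 100.9603°), δ = 2465.5/3440.065 = 0.716702 rad, θ = 283° → φ = -36.7890°, λ = 47.9031°.

latitude -36.7890°, longitude 47.9031°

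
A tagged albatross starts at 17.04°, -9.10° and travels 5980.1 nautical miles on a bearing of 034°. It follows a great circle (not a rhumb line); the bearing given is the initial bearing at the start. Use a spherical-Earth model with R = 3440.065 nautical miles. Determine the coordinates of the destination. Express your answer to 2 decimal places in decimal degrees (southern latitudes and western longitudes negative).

latitude 47.11°, longitude 116.79°

Central angle δ = d/R = 1.738368 rad.
With φ₁ = 17.04° = 0.297404 rad and θ = 34° = 0.593412 rad:
Destination latitude: φ₂ = arcsin( sin φ₁ cos δ + cos φ₁ sin δ cos θ ) = arcsin(0.732665) = 47.11°.
Δλ = atan2( sin θ sin δ cos φ₁ , cos δ − sin φ₁ sin φ₂ ) = atan2(0.527156, -0.381488) = 2.197234 rad = 125.89°.
Hence λ₂ = -9.10° + 125.89° = 116.79°.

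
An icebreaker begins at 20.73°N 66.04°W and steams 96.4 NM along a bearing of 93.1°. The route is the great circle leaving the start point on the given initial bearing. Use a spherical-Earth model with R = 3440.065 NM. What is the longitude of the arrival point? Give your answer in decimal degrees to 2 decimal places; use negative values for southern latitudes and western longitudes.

The arc subtends δ = 96.4/3440.065 = 0.028023 rad at the centre.
Converting: φ₁ = 0.361807 rad, θ = 1.624902 rad.
Applying the spherical law of cosines for sides, sin φ₂ = sin φ₁ cos δ + cos φ₁ sin δ cos θ = 0.352408, so φ₂ = 20.63°.
Δλ = atan2( sin θ sin δ cos φ₁ , cos δ − sin φ₁ sin φ₂ ) = atan2(0.026167, 0.874867) = 0.029900 rad = 1.71°.
λ₂ = -66.04° + 1.71° = -64.33°.

longitude -64.33°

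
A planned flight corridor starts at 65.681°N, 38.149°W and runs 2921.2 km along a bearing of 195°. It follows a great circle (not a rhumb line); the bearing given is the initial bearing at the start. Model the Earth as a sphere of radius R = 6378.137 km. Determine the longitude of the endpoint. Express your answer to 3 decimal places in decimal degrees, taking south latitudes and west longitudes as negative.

Central angle δ = d/R = 0.458002 rad.
With φ₁ = 65.681° = 1.146350 rad and θ = 195° = 3.403392 rad:
sin φ₂ = sin φ₁ cos δ + cos φ₁ sin δ cos θ = (0.911267)(0.896938) + (0.411817)(0.442157)(-0.965926) = 0.641466
φ₂ = asin(0.641466) = 0.696408 rad = 39.901°.
Then Δλ = atan2(-0.047128, 0.312391) = -0.149732 rad, from sin θ sin δ cos φ₁ over cos δ − sin φ₁ sin φ₂.
λ₂ = -38.149° + -8.579° = -46.728°.

longitude -46.728°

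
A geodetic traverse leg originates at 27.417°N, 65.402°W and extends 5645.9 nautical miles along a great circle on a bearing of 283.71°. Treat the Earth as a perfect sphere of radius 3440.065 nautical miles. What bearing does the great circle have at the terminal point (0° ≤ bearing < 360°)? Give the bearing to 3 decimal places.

Central angle δ = d/R = 1.641219 rad.
Converting: φ₁ = 0.478517 rad, θ = 4.951674 rad.
Applying the spherical law of cosines for sides, sin φ₂ = sin φ₁ cos δ + cos φ₁ sin δ cos θ = 0.177465, so φ₂ = 10.222°.
Δλ = atan2( sin θ sin δ cos φ₁ , cos δ − sin φ₁ sin φ₂ ) = atan2(-0.860249, -0.152081) = -1.745775 rad = -100.026°.
λ₂ = λ₁ + Δλ = -165.428°.
The forward bearing on arrival equals the back-azimuth from the destination plus 180°.
Back-azimuth from P₂ (10.222°, -165.428°) to P₁ (27.417°, -65.402°), with Δλ' = λ₁ − λ₂ = 100.026°: atan2( sin Δλ' cos φ₁ , cos φ₂ sin φ₁ − sin φ₂ cos φ₁ cos Δλ' ) = 61.199°.
Final bearing = (61.199° + 180°) mod 360° = 241.199°.

final bearing 241.199°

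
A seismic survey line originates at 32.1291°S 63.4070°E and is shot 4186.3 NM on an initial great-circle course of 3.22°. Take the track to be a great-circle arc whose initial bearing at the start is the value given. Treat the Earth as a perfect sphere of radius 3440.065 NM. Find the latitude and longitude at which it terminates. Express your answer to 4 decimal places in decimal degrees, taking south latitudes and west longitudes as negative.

latitude 37.5049°, longitude 67.2153°

The arc subtends δ = 4186.3/3440.065 = 1.216925 rad at the centre.
Converting: φ₁ = -0.560759 rad, θ = 0.056200 rad.
Destination latitude: φ₂ = arcsin( sin φ₁ cos δ + cos φ₁ sin δ cos θ ) = arcsin(0.608829) = 37.5049°.
Δλ = atan2( sin θ sin δ cos φ₁ , cos δ − sin φ₁ sin φ₂ ) = atan2(0.044620, 0.670325) = 0.066467 rad = 3.8083°.
λ₂ = 63.4070° + 3.8083° = 67.2153°.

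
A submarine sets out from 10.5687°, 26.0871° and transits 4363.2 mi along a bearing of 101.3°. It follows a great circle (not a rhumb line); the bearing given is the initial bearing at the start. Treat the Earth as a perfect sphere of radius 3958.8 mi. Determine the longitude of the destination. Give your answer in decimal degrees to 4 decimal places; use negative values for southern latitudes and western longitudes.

Angular distance δ = d/R = 4363.2 / 3958.8 = 1.102152 rad.
Converting: φ₁ = 0.184459 rad, θ = 1.768019 rad.
sin φ₂ = sin φ₁ cos δ + cos φ₁ sin δ cos θ = (0.183414)(0.451677) + (0.983036)(0.892182)(-0.195946) = -0.089010
φ₂ = asin(-0.089010) = -0.089128 rad = -5.1066°.
Then Δλ = atan2(0.860044, 0.468003) = 1.072447 rad, from sin θ sin δ cos φ₁ over cos δ − sin φ₁ sin φ₂.
λ₂ = λ₁ + Δλ = 87.5338°.

longitude 87.5338°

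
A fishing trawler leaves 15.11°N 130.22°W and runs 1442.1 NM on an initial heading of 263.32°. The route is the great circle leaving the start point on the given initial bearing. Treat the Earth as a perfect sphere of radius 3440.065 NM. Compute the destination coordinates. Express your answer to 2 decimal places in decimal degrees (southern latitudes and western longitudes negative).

δ = 1442.1/3440.065 = 0.419207 rad (24.0188°).
Converting: φ₁ = 0.263719 rad, θ = 4.595801 rad.
sin φ₂ = sin φ₁ cos δ + cos φ₁ sin δ cos θ = (0.260673)(0.913412) + (0.965427)(0.407036)(-0.116324) = 0.192391
φ₂ = asin(0.192391) = 0.193598 rad = 11.09°.
Then Δλ = atan2(-0.390296, 0.863261) = -0.424614 rad, from sin θ sin δ cos φ₁ over cos δ − sin φ₁ sin φ₂.
λ₂ = λ₁ + Δλ = -154.55°.

latitude 11.09°, longitude -154.55°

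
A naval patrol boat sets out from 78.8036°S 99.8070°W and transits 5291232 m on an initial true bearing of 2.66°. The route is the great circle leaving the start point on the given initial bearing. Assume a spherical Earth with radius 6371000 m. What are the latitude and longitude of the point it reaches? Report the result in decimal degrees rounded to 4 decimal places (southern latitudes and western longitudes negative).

latitude -31.2288°, longitude -97.5106°

Central angle δ = d/R = 0.830518 rad.
Start latitude φ₁ = -1.375382 rad; initial bearing θ = 0.046426 rad.
Destination latitude: φ₂ = arcsin( sin φ₁ cos δ + cos φ₁ sin δ cos θ ) = arcsin(-0.518456) = -31.2288°.
Then Δλ = atan2(0.006653, 0.165905) = 0.040079 rad, from sin θ sin δ cos φ₁ over cos δ − sin φ₁ sin φ₂.
λ₂ = λ₁ + Δλ = -97.5106°.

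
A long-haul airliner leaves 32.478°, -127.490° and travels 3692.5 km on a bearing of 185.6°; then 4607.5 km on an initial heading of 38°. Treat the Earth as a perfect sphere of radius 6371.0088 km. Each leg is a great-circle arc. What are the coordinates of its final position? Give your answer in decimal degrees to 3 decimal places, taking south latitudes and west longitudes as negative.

Apply the spherical direct solution leg by leg, carrying full precision between legs.
Leg 1: from (32.478°, -127.490°), δ = 3692.5/6371.0088 = 0.579579 rad, θ = 185.6° → φ = -0.603°, λ = -130.554°.
Leg 2: from (-0.603°, -130.554°), δ = 4607.5/6371.0088 = 0.723198 rad, θ = 38° → φ = 30.902°, λ = -102.205°.

latitude 30.902°, longitude -102.205°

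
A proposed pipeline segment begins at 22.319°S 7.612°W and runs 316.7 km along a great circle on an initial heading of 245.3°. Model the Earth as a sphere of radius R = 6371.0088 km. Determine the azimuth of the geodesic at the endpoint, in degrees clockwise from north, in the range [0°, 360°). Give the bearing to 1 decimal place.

final bearing 246.4°

The arc subtends δ = 316.7/6371.0088 = 0.049710 rad at the centre.
Start latitude φ₁ = -0.389540 rad; initial bearing θ = 4.281293 rad.
sin φ₂ = sin φ₁ cos δ + cos φ₁ sin δ cos θ = (-0.379763)(0.998765) + (0.925084)(0.049689)(-0.417867) = -0.398502
φ₂ = asin(-0.398502) = -0.409883 rad = -23.485°.
For the longitude increment, Δλ = atan2( sin θ sin δ cos φ₁, cos δ − sin φ₁ sin φ₂ ) = atan2(-0.041761, 0.847429) = -2.821°.
Hence λ₂ = -7.612° + -2.821° = -10.433°.
The forward bearing on arrival equals the back-azimuth from the destination plus 180°.
Back-azimuth from P₂ (-23.5°, -10.4°) to P₁ (-22.3°, -7.6°), with Δλ' = λ₁ − λ₂ = 2.8°: atan2( sin Δλ' cos φ₁ , cos φ₂ sin φ₁ − sin φ₂ cos φ₁ cos Δλ' ) = 66.4°.
Final bearing = (66.4° + 180°) mod 360° = 246.4°.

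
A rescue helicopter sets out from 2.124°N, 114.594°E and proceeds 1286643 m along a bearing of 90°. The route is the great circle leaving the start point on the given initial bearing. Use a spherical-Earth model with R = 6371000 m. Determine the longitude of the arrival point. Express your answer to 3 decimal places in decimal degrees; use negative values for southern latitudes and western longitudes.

Central angle δ = d/R = 0.201953 rad.
Converting: φ₁ = 0.037071 rad, θ = 1.570796 rad.
Destination latitude: φ₂ = arcsin( sin φ₁ cos δ + cos φ₁ sin δ cos θ ) = arcsin(0.036309) = 2.081°.
Then Δλ = atan2(0.200445, 0.978331) = 0.202088 rad, from sin θ sin δ cos φ₁ over cos δ − sin φ₁ sin φ₂.
λ₂ = λ₁ + Δλ = 126.173°.

longitude 126.173°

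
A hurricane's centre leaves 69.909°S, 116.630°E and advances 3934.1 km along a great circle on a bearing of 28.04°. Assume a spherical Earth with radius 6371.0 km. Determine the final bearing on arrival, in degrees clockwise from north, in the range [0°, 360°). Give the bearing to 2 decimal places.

Central angle δ = d/R = 0.617501 rad.
Start latitude φ₁ = -1.220142 rad; initial bearing θ = 0.489390 rad.
Destination latitude: φ₂ = arcsin( sin φ₁ cos δ + cos φ₁ sin δ cos θ ) = arcsin(-0.590166) = -36.169°.
For the longitude increment, Δλ = atan2( sin θ sin δ cos φ₁, cos δ − sin φ₁ sin φ₂ ) = atan2(0.093497, 0.261074) = 19.704°.
λ₂ = 116.630° + 19.704° = 136.334°.
The forward bearing on arrival equals the back-azimuth from the destination plus 180°.
Back-azimuth from P₂ (-36.17°, 136.33°) to P₁ (-69.91°, 116.63°), with Δλ' = λ₁ − λ₂ = -19.70°: atan2( sin Δλ' cos φ₁ , cos φ₂ sin φ₁ − sin φ₂ cos φ₁ cos Δλ' ) = 191.54°.
Final bearing = (191.54° + 180°) mod 360° = 11.54°.

final bearing 11.54°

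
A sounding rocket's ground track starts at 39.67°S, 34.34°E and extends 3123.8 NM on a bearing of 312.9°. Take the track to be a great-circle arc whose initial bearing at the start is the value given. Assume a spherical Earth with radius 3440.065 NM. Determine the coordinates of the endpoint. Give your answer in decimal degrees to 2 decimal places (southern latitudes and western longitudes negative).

Angular distance δ = d/R = 3123.8 / 3440.065 = 0.908064 rad.
Converting: φ₁ = -0.692372 rad, θ = 5.461135 rad.
Destination latitude: φ₂ = arcsin( sin φ₁ cos δ + cos φ₁ sin δ cos θ ) = arcsin(0.020287) = 1.16°.
Δλ = atan2( sin θ sin δ cos φ₁ , cos δ − sin φ₁ sin φ₂ ) = atan2(-0.444501, 0.628224) = -0.615777 rad = -35.28°.
Hence λ₂ = 34.34° + -35.28° = -0.94°.

latitude 1.16°, longitude -0.94°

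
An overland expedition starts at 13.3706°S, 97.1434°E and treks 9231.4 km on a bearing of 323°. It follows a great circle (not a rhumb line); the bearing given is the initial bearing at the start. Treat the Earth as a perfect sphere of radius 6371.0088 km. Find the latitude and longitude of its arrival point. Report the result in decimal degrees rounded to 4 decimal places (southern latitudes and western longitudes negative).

latitude 47.9985°, longitude 33.9281°

The arc subtends δ = 9231.4/6371.0088 = 1.448970 rad at the centre.
Start latitude φ₁ = -0.233361 rad; initial bearing θ = 5.637413 rad.
Destination latitude: φ₂ = arcsin( sin φ₁ cos δ + cos φ₁ sin δ cos θ ) = arcsin(0.743127) = 47.9985°.
Then Δλ = atan2(-0.581163, 0.293372) = -1.103314 rad, from sin θ sin δ cos φ₁ over cos δ − sin φ₁ sin φ₂.
λ₂ = λ₁ + Δλ = 33.9281°.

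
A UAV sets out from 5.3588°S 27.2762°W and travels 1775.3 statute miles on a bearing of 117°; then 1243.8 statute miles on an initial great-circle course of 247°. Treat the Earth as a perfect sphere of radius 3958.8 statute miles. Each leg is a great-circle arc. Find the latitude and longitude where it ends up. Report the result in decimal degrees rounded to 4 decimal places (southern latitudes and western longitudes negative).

Apply the spherical direct solution leg by leg, carrying full precision between legs.
Leg 1: from (-5.3588°, -27.2762°), δ = 1775.3/3958.8 = 0.448444 rad, θ = 117° → φ = -16.2681°, λ = -3.5466°.
Leg 2: from (-16.2681°, -3.5466°), δ = 1243.8/3958.8 = 0.314186 rad, θ = 247° → φ = -22.4785°, λ = -21.4773°.

latitude -22.4785°, longitude -21.4773°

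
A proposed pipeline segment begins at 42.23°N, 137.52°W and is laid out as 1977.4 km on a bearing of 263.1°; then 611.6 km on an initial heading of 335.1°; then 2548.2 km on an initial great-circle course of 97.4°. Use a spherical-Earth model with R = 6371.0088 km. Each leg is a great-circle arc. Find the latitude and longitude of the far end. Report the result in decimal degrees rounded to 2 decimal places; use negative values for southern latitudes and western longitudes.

Apply the spherical direct solution leg by leg, carrying full precision between legs.
Leg 1: from (42.23°, -137.52°), δ = 1977.4/6371.0088 = 0.310375 rad, θ = 263.1° → φ = 37.79°, λ = -160.08°.
Leg 2: from (37.79°, -160.08°), δ = 611.6/6371.0088 = 0.095997 rad, θ = 335.1° → φ = 42.74°, λ = -163.23°.
Leg 3: from (42.74°, -163.23°), δ = 2548.2/6371.0088 = 0.399968 rad, θ = 97.4° → φ = 36.04°, λ = -134.71°.

latitude 36.04°, longitude -134.71°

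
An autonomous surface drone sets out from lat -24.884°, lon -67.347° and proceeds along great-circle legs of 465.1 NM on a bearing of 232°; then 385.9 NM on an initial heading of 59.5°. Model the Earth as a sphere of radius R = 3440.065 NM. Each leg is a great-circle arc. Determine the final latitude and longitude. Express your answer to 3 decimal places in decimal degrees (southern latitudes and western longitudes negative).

latitude -26.083°, longitude -68.191°

Apply the spherical direct solution leg by leg, carrying full precision between legs.
Leg 1: from (-24.884°, -67.347°), δ = 465.1/3440.065 = 0.135201 rad, θ = 232° → φ = -29.487°, λ = -74.356°.
Leg 2: from (-29.487°, -74.356°), δ = 385.9/3440.065 = 0.112178 rad, θ = 59.5° → φ = -26.083°, λ = -68.191°.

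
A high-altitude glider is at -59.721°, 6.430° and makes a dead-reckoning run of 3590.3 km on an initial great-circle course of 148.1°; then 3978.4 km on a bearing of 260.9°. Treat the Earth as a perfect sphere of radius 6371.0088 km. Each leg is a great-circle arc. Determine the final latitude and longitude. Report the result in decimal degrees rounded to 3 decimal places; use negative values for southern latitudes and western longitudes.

latitude -53.521°, longitude 13.266°

Apply the spherical direct solution leg by leg, carrying full precision between legs.
Leg 1: from (-59.721°, 6.430°), δ = 3590.3/6371.0088 = 0.563537 rad, θ = 148.1° → φ = -73.477°, λ = 89.440°.
Leg 2: from (-73.477°, 89.440°), δ = 3978.4/6371.0088 = 0.624454 rad, θ = 260.9° → φ = -53.521°, λ = 13.266°.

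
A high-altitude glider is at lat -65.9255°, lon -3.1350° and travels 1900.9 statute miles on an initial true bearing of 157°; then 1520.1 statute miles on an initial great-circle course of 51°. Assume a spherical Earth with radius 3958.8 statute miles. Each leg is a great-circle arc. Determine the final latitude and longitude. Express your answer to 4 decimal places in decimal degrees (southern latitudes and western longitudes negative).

Apply the spherical direct solution leg by leg, carrying full precision between legs.
Leg 1: from (-65.9255°, -3.1350°), δ = 1900.9/3958.8 = 0.480171 rad, θ = 157° → φ = -79.4895°, λ = 95.1954°.
Leg 2: from (-79.4895°, 95.1954°), δ = 1520.1/3958.8 = 0.383980 rad, θ = 51° → φ = -60.2986°, λ = 131.1802°.

latitude -60.2986°, longitude 131.1802°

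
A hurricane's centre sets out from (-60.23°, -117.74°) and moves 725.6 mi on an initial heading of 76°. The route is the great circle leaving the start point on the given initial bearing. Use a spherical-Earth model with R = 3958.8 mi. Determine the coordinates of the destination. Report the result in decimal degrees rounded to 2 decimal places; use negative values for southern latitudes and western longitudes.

latitude -56.26°, longitude -99.17°

δ = 725.6/3958.8 = 0.183288 rad (10.5016°).
Start latitude φ₁ = -1.051212 rad; initial bearing θ = 1.326450 rad.
Destination latitude: φ₂ = arcsin( sin φ₁ cos δ + cos φ₁ sin δ cos θ ) = arcsin(-0.831593) = -56.26°.
For the longitude increment, Δλ = atan2( sin θ sin δ cos φ₁, cos δ − sin φ₁ sin φ₂ ) = atan2(0.087809, 0.261406) = 18.57°.
Hence λ₂ = -117.74° + 18.57° = -99.17°.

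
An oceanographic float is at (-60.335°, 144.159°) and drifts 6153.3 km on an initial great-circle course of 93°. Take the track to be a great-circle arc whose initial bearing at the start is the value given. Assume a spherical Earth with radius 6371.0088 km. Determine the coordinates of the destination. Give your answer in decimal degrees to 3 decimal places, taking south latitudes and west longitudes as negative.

latitude -31.031°, longitude -142.390°

Central angle δ = d/R = 0.965828 rad.
Start latitude φ₁ = -1.053044 rad; initial bearing θ = 1.623156 rad.
Destination latitude: φ₂ = arcsin( sin φ₁ cos δ + cos φ₁ sin δ cos θ ) = arcsin(-0.515499) = -31.031°.
For the longitude increment, Δλ = atan2( sin θ sin δ cos φ₁, cos δ − sin φ₁ sin φ₂ ) = atan2(0.406530, 0.120801) = 73.451°.
λ₂ = 144.159° + 73.451° = 217.610°, normalized to (−180°, 180°] → -142.390°.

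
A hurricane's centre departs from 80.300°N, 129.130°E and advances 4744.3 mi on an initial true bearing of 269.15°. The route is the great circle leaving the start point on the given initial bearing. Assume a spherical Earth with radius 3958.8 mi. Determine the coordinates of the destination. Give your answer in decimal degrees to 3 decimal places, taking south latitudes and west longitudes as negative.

δ = 4744.3/3958.8 = 1.198419 rad (68.6643°).
Converting: φ₁ = 1.401499 rad, θ = 4.697554 rad.
Applying the spherical law of cosines for sides, sin φ₂ = sin φ₁ cos δ + cos φ₁ sin δ cos θ = 0.356301, so φ₂ = 20.873°.
Δλ = atan2( sin θ sin δ cos φ₁ , cos δ − sin φ₁ sin φ₂ ) = atan2(-0.156925, 0.012624) = -1.490526 rad = -85.401°.
λ₂ = 129.130° + -85.401° = 43.729°.

latitude 20.873°, longitude 43.729°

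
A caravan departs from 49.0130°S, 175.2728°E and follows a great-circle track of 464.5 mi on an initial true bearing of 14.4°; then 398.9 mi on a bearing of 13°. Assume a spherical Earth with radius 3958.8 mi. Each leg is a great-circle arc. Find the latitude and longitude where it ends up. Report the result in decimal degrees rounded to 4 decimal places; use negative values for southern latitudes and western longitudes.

latitude -36.8401°, longitude 179.1552°

Apply the spherical direct solution leg by leg, carrying full precision between legs.
Leg 1: from (-49.0130°, 175.2728°), δ = 464.5/3958.8 = 0.117334 rad, θ = 14.4° → φ = -42.4774°, λ = 177.5350°.
Leg 2: from (-42.4774°, 177.5350°), δ = 398.9/3958.8 = 0.100763 rad, θ = 13° → φ = -36.8401°, λ = 179.1552°.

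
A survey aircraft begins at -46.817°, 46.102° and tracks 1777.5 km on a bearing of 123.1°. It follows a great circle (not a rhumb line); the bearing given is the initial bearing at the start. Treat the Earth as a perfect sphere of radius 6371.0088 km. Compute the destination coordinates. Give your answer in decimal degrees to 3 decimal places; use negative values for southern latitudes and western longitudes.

latitude -53.504°, longitude 68.925°

Central angle δ = d/R = 0.278998 rad.
Converting: φ₁ = -0.817111 rad, θ = 2.148500 rad.
Destination latitude: φ₂ = arcsin( sin φ₁ cos δ + cos φ₁ sin δ cos θ ) = arcsin(-0.803894) = -53.504°.
For the longitude increment, Δλ = atan2( sin θ sin δ cos φ₁, cos δ − sin φ₁ sin φ₂ ) = atan2(0.157876, 0.375155) = 22.823°.
λ₂ = 46.102° + 22.823° = 68.925°.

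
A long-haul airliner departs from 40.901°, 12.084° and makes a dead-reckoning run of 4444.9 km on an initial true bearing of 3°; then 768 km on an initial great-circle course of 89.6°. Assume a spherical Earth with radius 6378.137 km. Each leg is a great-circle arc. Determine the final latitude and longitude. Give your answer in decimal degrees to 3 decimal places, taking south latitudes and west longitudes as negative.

Apply the spherical direct solution leg by leg, carrying full precision between legs.
Leg 1: from (40.901°, 12.084°), δ = 4444.9/6378.137 = 0.696896 rad, θ = 3° → φ = 80.594°, λ = 23.945°.
Leg 2: from (80.594°, 23.945°), δ = 768/6378.137 = 0.120411 rad, θ = 89.6° → φ = 78.393°, λ = 60.600°.

latitude 78.393°, longitude 60.600°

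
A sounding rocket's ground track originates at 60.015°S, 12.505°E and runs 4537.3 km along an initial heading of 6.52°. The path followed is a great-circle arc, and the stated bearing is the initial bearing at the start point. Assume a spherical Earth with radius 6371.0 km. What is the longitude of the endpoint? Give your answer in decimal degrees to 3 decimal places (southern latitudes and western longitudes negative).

Angular distance δ = d/R = 4537.3 / 6371 = 0.712180 rad.
Converting: φ₁ = -1.047459 rad, θ = 0.113795 rad.
Applying the spherical law of cosines for sides, sin φ₂ = sin φ₁ cos δ + cos φ₁ sin δ cos θ = -0.331145, so φ₂ = -19.338°.
For the longitude increment, Δλ = atan2( sin θ sin δ cos φ₁, cos δ − sin φ₁ sin φ₂ ) = atan2(0.037085, 0.470116) = 4.510°.
Hence λ₂ = 12.505° + 4.510° = 17.015°.

longitude 17.015°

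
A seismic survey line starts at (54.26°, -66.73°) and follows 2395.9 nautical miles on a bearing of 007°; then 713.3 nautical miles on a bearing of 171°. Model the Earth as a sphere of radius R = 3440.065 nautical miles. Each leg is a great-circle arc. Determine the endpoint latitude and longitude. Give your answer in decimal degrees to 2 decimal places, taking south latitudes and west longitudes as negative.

latitude 72.19°, longitude 70.64°

Apply the spherical direct solution leg by leg, carrying full precision between legs.
Leg 1: from (54.26°, -66.73°), δ = 2395.9/3440.065 = 0.696469 rad, θ = 7° → φ = 84.02°, λ = 64.59°.
Leg 2: from (84.02°, 64.59°), δ = 713.3/3440.065 = 0.207351 rad, θ = 171° → φ = 72.19°, λ = 70.64°.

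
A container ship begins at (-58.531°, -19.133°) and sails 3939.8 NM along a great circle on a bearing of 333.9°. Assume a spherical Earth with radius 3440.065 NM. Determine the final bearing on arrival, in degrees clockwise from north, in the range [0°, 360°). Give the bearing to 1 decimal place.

The arc subtends δ = 3939.8/3440.065 = 1.145269 rad at the centre.
Converting: φ₁ = -1.021559 rad, θ = 5.827654 rad.
Destination latitude: φ₂ = arcsin( sin φ₁ cos δ + cos φ₁ sin δ cos θ ) = arcsin(0.074909) = 4.296°.
For the longitude increment, Δλ = atan2( sin θ sin δ cos φ₁, cos δ − sin φ₁ sin φ₂ ) = atan2(-0.209183, 0.476693) = -23.693°.
λ₂ = -19.133° + -23.693° = -42.826°.
The forward bearing on arrival equals the back-azimuth from the destination plus 180°.
Back-azimuth from P₂ (4.3°, -42.8°) to P₁ (-58.5°, -19.1°), with Δλ' = λ₁ − λ₂ = 23.7°: atan2( sin Δλ' cos φ₁ , cos φ₂ sin φ₁ − sin φ₂ cos φ₁ cos Δλ' ) = 166.7°.
Final bearing = (166.7° + 180°) mod 360° = 346.7°.

final bearing 346.7°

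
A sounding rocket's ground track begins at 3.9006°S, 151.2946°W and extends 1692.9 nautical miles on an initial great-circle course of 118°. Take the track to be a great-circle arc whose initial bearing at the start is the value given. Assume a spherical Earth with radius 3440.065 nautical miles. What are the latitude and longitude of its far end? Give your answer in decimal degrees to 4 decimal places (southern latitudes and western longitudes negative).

latitude -16.3354°, longitude -125.5263°

The arc subtends δ = 1692.9/3440.065 = 0.492113 rad at the centre.
With φ₁ = -3.9006° = -0.068078 rad and θ = 118° = 2.059489 rad:
Destination latitude: φ₂ = arcsin( sin φ₁ cos δ + cos φ₁ sin δ cos θ ) = arcsin(-0.281260) = -16.3354°.
Then Δλ = atan2(0.416217, 0.862204) = 0.449741 rad, from sin θ sin δ cos φ₁ over cos δ − sin φ₁ sin φ₂.
λ₂ = -151.2946° + 25.7683° = -125.5263°.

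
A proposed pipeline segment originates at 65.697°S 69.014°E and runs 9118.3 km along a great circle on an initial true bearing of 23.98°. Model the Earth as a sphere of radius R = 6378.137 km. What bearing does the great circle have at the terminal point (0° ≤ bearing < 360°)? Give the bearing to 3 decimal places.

final bearing 9.932°

δ = 9118.3/6378.137 = 1.429618 rad (81.9111°).
Converting: φ₁ = -1.146629 rad, θ = 0.418530 rad.
Applying the spherical law of cosines for sides, sin φ₂ = sin φ₁ cos δ + cos φ₁ sin δ cos θ = 0.244058, so φ₂ = 14.126°.
For the longitude increment, Δλ = atan2( sin θ sin δ cos φ₁, cos δ − sin φ₁ sin φ₂ ) = atan2(0.165602, 0.363139) = 24.514°.
Hence λ₂ = 69.014° + 24.514° = 93.528°.
The forward bearing on arrival equals the back-azimuth from the destination plus 180°.
Back-azimuth from P₂ (14.126°, 93.528°) to P₁ (-65.697°, 69.014°), with Δλ' = λ₁ − λ₂ = -24.514°: atan2( sin Δλ' cos φ₁ , cos φ₂ sin φ₁ − sin φ₂ cos φ₁ cos Δλ' ) = 189.932°.
Final bearing = (189.932° + 180°) mod 360° = 9.932°.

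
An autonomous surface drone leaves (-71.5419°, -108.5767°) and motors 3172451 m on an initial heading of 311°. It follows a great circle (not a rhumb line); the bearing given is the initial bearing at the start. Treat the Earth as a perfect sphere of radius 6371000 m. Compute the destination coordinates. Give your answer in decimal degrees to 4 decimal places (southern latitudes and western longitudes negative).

latitude -47.2358°, longitude -140.6428°

Angular distance δ = d/R = 3172451 / 6371000 = 0.497952 rad.
Converting: φ₁ = -1.248642 rad, θ = 5.427974 rad.
Destination latitude: φ₂ = arcsin( sin φ₁ cos δ + cos φ₁ sin δ cos θ ) = arcsin(-0.734155) = -47.2358°.
For the longitude increment, Δλ = atan2( sin θ sin δ cos φ₁, cos δ − sin φ₁ sin φ₂ ) = atan2(-0.114129, 0.182176) = -32.0661°.
λ₂ = -108.5767° + -32.0661° = -140.6428°.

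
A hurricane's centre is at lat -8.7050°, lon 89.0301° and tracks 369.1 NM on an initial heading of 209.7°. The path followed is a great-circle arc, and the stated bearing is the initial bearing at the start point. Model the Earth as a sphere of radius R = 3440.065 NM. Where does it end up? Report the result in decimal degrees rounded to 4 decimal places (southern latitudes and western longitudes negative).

δ = 369.1/3440.065 = 0.107294 rad (6.1475°).
With φ₁ = -8.7050° = -0.151931 rad and θ = 209.7° = 3.659955 rad:
Destination latitude: φ₂ = arcsin( sin φ₁ cos δ + cos φ₁ sin δ cos θ ) = arcsin(-0.242426) = -14.0298°.
For the longitude increment, Δλ = atan2( sin θ sin δ cos φ₁, cos δ − sin φ₁ sin φ₂ ) = atan2(-0.052447, 0.957559) = -3.1350°.
λ₂ = λ₁ + Δλ = 85.8951°.

latitude -14.0298°, longitude 85.8951°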